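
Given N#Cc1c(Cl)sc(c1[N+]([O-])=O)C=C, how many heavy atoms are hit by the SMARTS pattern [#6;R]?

4

The query [#6;R] means: carbon that is part of a ring.
Check the 13 heavy atoms by environment: 1× s (aromatic, in 5-ring) → no; 4× c (aromatic, in 5-ring) → match; 3× C (acyclic) → no; 1× N (acyclic) → no; 1× N (charge +1, acyclic) → no; 1× O (charge -1, acyclic) → no; 1× O (acyclic) → no; 1× Cl (acyclic) → no.
That gives 4 matching atoms.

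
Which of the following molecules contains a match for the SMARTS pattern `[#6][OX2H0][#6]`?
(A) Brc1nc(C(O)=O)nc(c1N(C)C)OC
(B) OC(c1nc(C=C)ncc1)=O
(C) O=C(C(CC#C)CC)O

A

[#6][OX2H0][#6] describes an aliphatic oxygen bridging two carbons with no H on the oxygen (an ether).
(A) contains a methoxy ether (-OCH3), which satisfies every atom and bond constraint.
(B) has a carboxylic acid group (-C(=O)OH) but the -OH oxygen has H1; the =O is OX1, not OX2.
(C) has a carboxylic acid group (-C(=O)OH) but the -OH oxygen has H1; the =O is OX1, not OX2.
So the answer is (A).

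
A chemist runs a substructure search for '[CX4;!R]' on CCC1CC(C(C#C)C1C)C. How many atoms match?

Check the 11 heavy atoms by environment: 5× C (X4, in 5-ring) → no; 4× C (X4, acyclic) → match; 2× C (X2, acyclic) → no.
That gives 4 matching atoms.

4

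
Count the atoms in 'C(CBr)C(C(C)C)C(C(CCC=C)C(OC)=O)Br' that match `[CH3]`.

3

The query [CH3] means: aliphatic carbon with exactly three hydrogens.
Check the 18 heavy atoms by environment: 5× C (H2) → no; 5× C (H1) → no; 2× Br (H0) → no; 1× C (H0) → no; 2× O (H0) → no; 3× C (H3) → match.
That gives 3 matching atoms.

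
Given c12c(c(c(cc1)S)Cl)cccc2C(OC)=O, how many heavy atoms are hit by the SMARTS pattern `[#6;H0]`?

6

The query [#6;H0] means: any carbon with no attached hydrogen.
Check the 16 heavy atoms by environment: 5× c (aromatic, H0) → match; 5× c (aromatic, H1) → no; 1× Cl (H0) → no; 1× C (H0) → match; 2× O (H0) → no; 1× C (H3) → no; 1× S (H1) → no.
Summing the matching environments: 5 + 1 = 6 matching atoms.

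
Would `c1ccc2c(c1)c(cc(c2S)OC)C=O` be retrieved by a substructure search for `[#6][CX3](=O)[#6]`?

The pattern [#6][CX3](=O)[#6] describes a carbonyl carbon (no H) flanked by two carbons — a ketone.
The closest candidate here is an aldehyde (-CHO), but the carbonyl carbon has H1, so it is not flanked by two carbons. No other fragment satisfies the full query, so there is no match.

No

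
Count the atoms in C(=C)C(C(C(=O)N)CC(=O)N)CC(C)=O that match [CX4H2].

2

Check the 15 heavy atoms by environment: 2× C (H2, X4) → match; 2× C (H1, X4) → no; 3× C (H0, X3) → no; 3× O (H0, X1) → no; 1× C (H3, X4) → no; 2× N (H2, X3) → no; 1× C (H1, X3) → no; 1× C (H2, X3) → no.
That gives 2 matching atoms.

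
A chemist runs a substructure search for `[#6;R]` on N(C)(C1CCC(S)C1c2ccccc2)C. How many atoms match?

11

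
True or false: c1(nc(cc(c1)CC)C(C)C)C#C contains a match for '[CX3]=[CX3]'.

False

The pattern [CX3]=[CX3] describes a non-aromatic C=C double bond between two sp2 carbons — an alkene.
The closest candidate here is an ethynyl group (-C#CH), but the C-C bond is a triple bond, not a double bond. No other fragment satisfies the full query, so there is no match.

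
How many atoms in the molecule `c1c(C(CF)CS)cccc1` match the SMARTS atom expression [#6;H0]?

1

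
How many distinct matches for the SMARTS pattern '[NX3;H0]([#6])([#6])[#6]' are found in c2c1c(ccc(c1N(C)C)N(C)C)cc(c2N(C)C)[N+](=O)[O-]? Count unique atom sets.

[NX3;H0]([#6])([#6])[#6] is the SMARTS for a tertiary amine: a trivalent nitrogen with no H, bonded to three carbons.
The molecule carries 3 separate instances of a dimethylamino group (-N(CH3)2) meeting every constraint; each maps to a distinct set of atoms, giving 3 matches.

3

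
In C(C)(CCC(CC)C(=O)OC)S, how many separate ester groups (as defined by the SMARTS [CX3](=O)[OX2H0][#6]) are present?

[CX3](=O)[OX2H0][#6] is the SMARTS for an ester: a carbonyl carbon bonded to an oxygen that is itself bonded to carbon (no H on that O).
Exactly one fragment in the molecule meets all constraints, giving 1 match.

1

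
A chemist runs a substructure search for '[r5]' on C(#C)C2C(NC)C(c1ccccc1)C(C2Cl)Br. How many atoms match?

5

The query [r5] means: r5 matches atoms in a five-membered ring.
Check the 17 heavy atoms by environment: 5× C (in 5-ring) → match; 1× Cl (acyclic) → no; 1× Br (acyclic) → no; 6× c (aromatic, in 6-ring) → no; 3× C (acyclic) → no; 1× N (acyclic) → no.
That gives 5 matching atoms.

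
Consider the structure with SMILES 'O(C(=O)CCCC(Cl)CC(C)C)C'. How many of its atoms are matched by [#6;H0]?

1

The query [#6;H0] means: any carbon with no attached hydrogen.
Check the 13 heavy atoms by environment: 4× C (H2) → no; 2× C (H1) → no; 1× Cl (H0) → no; 1× C (H0) → match; 2× O (H0) → no; 3× C (H3) → no.
That gives 1 matching atom.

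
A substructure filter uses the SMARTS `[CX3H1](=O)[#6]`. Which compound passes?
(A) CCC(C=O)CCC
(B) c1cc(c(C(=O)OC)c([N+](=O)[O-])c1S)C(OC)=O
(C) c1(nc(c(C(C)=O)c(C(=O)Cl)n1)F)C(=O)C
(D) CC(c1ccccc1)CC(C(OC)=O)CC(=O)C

A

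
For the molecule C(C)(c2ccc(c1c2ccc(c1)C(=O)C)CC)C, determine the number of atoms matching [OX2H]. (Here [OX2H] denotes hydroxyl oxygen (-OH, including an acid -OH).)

0

The query [OX2H] means: aliphatic oxygen with two connections, one of which is H — an -OH oxygen.
Check the 18 heavy atoms by environment: 5× c (aromatic, H0, X3) → no; 5× c (aromatic, H1, X3) → no; 1× C (H2, X4) → no; 4× C (H3, X4) → no; 1× C (H0, X3) → no; 1× O (H0, X1) → no; 1× C (H1, X4) → no.
No environment satisfies the query, so 0 matching atoms.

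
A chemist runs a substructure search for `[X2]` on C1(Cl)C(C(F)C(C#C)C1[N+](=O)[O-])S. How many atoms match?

3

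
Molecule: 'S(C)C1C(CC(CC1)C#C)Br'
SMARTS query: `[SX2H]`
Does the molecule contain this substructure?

The pattern [SX2H] describes an aliphatic sulfur with two connections, one being H — a thiol.
The closest candidate here is a methylthio ether (-SCH3), but the sulfur has H0 (bonded to two carbons), not H1. No other fragment satisfies the full query, so there is no match.

No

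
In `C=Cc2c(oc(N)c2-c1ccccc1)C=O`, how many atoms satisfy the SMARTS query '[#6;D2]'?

7

The query [#6;D2] means: any carbon bonded to exactly two heavy atoms.
Check the 16 heavy atoms by environment: 1× o (aromatic, D2) → no; 5× c (aromatic, D3) → no; 5× c (aromatic, D2) → match; 2× C (D2) → match; 1× O (D1) → no; 1× N (D1) → no; 1× C (D1) → no.
Summing the matching environments: 5 + 2 = 7 matching atoms.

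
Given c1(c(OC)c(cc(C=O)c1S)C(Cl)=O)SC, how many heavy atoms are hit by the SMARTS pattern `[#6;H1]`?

2

The query [#6;H1] means: any carbon bearing exactly one hydrogen.
Check the 16 heavy atoms by environment: 5× c (aromatic, H0) → no; 1× c (aromatic, H1) → match; 3× O (H0) → no; 2× C (H3) → no; 1× S (H1) → no; 1× S (H0) → no; 1× C (H0) → no; 1× Cl (H0) → no; 1× C (H1) → match.
Summing the matching environments: 1 + 1 = 2 matching atoms.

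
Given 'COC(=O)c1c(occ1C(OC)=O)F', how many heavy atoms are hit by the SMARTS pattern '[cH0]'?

3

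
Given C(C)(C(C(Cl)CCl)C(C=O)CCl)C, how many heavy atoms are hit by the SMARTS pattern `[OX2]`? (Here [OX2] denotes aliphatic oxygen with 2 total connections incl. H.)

0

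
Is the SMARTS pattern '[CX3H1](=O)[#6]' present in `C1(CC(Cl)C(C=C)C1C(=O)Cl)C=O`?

Yes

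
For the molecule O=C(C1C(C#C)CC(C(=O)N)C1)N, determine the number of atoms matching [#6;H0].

3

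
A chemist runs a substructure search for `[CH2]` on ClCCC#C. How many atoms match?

The query [CH2] means: aliphatic carbon with exactly two hydrogens.
Check the 5 heavy atoms by environment: 2× C (H2) → match; 1× C (H0) → no; 1× C (H1) → no; 1× Cl (H0) → no.
That gives 2 matching atoms.

2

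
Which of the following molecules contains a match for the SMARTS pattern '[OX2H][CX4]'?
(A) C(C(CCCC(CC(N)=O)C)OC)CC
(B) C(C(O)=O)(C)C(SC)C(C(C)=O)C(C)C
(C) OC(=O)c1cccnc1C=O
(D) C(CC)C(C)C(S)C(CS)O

D

[OX2H][CX4] describes a hydroxyl oxygen bound to an sp3 (X4) carbon (an aliphatic alcohol).
(A) has a methoxy ether (-OCH3) but the oxygen has H0 (ether), not H1.
(B) has a carboxylic acid group (-C(=O)OH) but the -OH is on a CX3 carbonyl carbon, not a CX4 carbon.
(C) has a carboxylic acid group (-C(=O)OH) but the -OH is on a CX3 carbonyl carbon, not a CX4 carbon.
(D) contains a hydroxyl group (-OH), which satisfies every atom and bond constraint.
So the answer is (D).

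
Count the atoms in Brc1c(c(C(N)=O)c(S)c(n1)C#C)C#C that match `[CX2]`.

The query [CX2] means: C with X2: aliphatic carbon with exactly 2 total connections.
Check the 15 heavy atoms by environment: 1× n (aromatic, X2) → no; 5× c (aromatic, X3) → no; 1× Br (X1) → no; 4× C (X2) → match; 1× S (X2) → no; 1× C (X3) → no; 1× O (X1) → no; 1× N (X3) → no.
That gives 4 matching atoms.

4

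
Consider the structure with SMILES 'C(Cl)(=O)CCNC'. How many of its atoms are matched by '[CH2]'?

2

Check the 7 heavy atoms by environment: 2× C (H2) → match; 1× N (H1) → no; 1× C (H3) → no; 1× C (H0) → no; 1× O (H0) → no; 1× Cl (H0) → no.
That gives 2 matching atoms.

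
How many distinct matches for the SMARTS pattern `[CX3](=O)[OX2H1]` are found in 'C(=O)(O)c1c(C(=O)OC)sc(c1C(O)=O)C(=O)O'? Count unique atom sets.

3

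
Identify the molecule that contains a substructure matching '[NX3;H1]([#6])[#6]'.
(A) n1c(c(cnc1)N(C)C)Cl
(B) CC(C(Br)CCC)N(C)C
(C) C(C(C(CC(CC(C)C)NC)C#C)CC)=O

[NX3;H1]([#6])[#6] describes a trivalent nitrogen with one H, bonded to two carbons (a secondary amine).
(A) has a dimethylamino group (-N(CH3)2) but the nitrogen has H0, not H1.
(B) has a dimethylamino group (-N(CH3)2) but the nitrogen has H0, not H1.
(C) contains an N-methylamino group (-NHCH3), which satisfies every atom and bond constraint.
So the answer is (C).

C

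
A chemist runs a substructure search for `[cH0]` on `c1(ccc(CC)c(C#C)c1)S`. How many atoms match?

The query [cH0] means: aromatic carbon with no attached hydrogen (substituted or ring-fusion).
Check the 11 heavy atoms by environment: 3× c (aromatic, H1) → no; 3× c (aromatic, H0) → match; 1× C (H0) → no; 1× C (H1) → no; 1× S (H1) → no; 1× C (H2) → no; 1× C (H3) → no.
That gives 3 matching atoms.

3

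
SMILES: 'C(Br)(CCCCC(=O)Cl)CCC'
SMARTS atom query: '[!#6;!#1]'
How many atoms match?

3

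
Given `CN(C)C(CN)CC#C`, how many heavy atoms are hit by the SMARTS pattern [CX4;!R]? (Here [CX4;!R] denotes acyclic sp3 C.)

5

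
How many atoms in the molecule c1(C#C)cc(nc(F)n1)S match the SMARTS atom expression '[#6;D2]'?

The query [#6;D2] means: any carbon bonded to exactly two heavy atoms.
Check the 10 heavy atoms by environment: 2× n (aromatic, D2) → no; 3× c (aromatic, D3) → no; 1× c (aromatic, D2) → match; 1× C (D2) → match; 1× C (D1) → no; 1× S (D1) → no; 1× F (D1) → no.
Summing the matching environments: 1 + 1 = 2 matching atoms.

2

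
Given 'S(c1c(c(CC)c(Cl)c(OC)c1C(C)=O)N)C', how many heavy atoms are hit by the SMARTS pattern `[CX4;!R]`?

5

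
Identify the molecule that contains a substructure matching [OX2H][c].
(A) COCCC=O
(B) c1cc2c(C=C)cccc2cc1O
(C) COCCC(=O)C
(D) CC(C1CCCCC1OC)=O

B

[OX2H][c] describes a hydroxyl oxygen attached to an aromatic carbon (a phenol).
(A) has a methoxy ether (-OCH3) but the oxygen has H0, not H1.
(B) contains a hydroxyl group (-OH), which satisfies every atom and bond constraint.
(C) has a methoxy ether (-OCH3) but the oxygen has H0, not H1.
(D) has a methoxy ether (-OCH3) but the oxygen has H0, not H1.
So the answer is (B).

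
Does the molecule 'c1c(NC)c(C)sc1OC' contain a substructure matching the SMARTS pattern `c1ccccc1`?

No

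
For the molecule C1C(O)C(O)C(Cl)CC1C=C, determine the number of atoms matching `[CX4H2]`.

The query [CX4H2] means: sp3 carbon (X4) with exactly two hydrogens.
Check the 11 heavy atoms by environment: 2× C (H2, X4) → match; 4× C (H1, X4) → no; 1× Cl (H0, X1) → no; 1× C (H1, X3) → no; 1× C (H2, X3) → no; 2× O (H1, X2) → no.
That gives 2 matching atoms.

2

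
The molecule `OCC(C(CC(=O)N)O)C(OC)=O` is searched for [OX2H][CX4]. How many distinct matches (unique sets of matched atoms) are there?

2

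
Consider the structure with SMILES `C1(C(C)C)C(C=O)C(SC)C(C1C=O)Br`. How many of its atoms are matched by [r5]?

5

Check the 15 heavy atoms by environment: 5× C (in 5-ring) → match; 1× S (acyclic) → no; 6× C (acyclic) → no; 2× O (acyclic) → no; 1× Br (acyclic) → no.
That gives 5 matching atoms.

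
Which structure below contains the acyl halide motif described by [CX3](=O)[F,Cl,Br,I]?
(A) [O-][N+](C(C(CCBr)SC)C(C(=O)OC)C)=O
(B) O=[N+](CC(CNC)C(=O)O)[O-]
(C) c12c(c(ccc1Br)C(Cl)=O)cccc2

[CX3](=O)[F,Cl,Br,I] describes a carbonyl carbon bonded to a halogen (an acyl halide).
(A) has a methyl-ester group (-C(=O)OCH3) but the carbonyl is bonded to -O-C, not to a halogen.
(B) has a carboxylic acid group (-C(=O)OH) but the carbonyl is bonded to -OH, not to a halogen.
(C) contains an acyl chloride (-C(=O)Cl), which satisfies every atom and bond constraint.
So the answer is (C).

C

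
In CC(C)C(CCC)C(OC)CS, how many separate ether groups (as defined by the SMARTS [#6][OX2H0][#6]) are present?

1

[#6][OX2H0][#6] is the SMARTS for an ether: an aliphatic oxygen bridging two carbons with no H on the oxygen.
Exactly one fragment in the molecule meets all constraints, giving 1 match.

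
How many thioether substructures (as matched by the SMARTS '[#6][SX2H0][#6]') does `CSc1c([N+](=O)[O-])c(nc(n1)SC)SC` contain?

3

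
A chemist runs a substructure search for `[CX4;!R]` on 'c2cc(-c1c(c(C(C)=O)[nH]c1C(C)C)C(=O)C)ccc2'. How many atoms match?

The query [CX4;!R] means: aliphatic carbon with four total connections, not in a ring.
Check the 20 heavy atoms by environment: 1× n (aromatic, X3, in 5-ring) → no; 4× c (aromatic, X3, in 5-ring) → no; 2× C (X3, acyclic) → no; 2× O (X1, acyclic) → no; 5× C (X4, acyclic) → match; 6× c (aromatic, X3, in 6-ring) → no.
That gives 5 matching atoms.

5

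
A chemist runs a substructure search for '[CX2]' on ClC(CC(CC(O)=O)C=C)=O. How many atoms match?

0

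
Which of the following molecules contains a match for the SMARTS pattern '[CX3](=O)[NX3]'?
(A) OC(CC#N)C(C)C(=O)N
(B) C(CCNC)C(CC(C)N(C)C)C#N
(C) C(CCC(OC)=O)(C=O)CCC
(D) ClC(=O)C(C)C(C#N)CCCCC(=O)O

[CX3](=O)[NX3] describes a carbonyl carbon bonded to a trivalent nitrogen (an amide).
(A) contains a primary amide (-C(=O)NH2), which satisfies every atom and bond constraint.
(B) has a nitrile (-C#N) but the nitrile N is NX1 (triple-bonded), not NX3.
(C) has a methyl-ester group (-C(=O)OCH3) but the carbonyl is bonded to O, not to an NX3 nitrogen.
(D) has a nitrile (-C#N) but the nitrile N is NX1 (triple-bonded), not NX3.
So the answer is (A).

A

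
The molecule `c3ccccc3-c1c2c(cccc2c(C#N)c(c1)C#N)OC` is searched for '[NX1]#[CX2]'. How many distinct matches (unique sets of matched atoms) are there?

[NX1]#[CX2] is the SMARTS for a nitrile: a nitrogen triple-bonded to a two-connected carbon.
The molecule carries 2 separate instances of a nitrile (-C#N) meeting every constraint; each maps to a distinct set of atoms, giving 2 matches.

2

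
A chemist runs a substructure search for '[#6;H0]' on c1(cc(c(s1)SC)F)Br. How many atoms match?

3

The query [#6;H0] means: any carbon with no attached hydrogen.
Check the 9 heavy atoms by environment: 1× s (aromatic, H0) → no; 3× c (aromatic, H0) → match; 1× c (aromatic, H1) → no; 1× S (H0) → no; 1× C (H3) → no; 1× Br (H0) → no; 1× F (H0) → no.
That gives 3 matching atoms.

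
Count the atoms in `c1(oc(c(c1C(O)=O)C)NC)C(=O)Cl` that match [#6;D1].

2

The query [#6;D1] means: carbon bonded to exactly one heavy atom.
Check the 14 heavy atoms by environment: 1× o (aromatic, D2) → no; 4× c (aromatic, D3) → no; 2× C (D3) → no; 3× O (D1) → no; 1× Cl (D1) → no; 1× N (D2) → no; 2× C (D1) → match.
That gives 2 matching atoms.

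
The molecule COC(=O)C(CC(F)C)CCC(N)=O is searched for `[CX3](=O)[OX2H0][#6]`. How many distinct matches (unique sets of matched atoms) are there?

1

[CX3](=O)[OX2H0][#6] is the SMARTS for an ester: a carbonyl carbon bonded to an oxygen that is itself bonded to carbon (no H on that O).
Exactly one fragment in the molecule meets all constraints, giving 1 match.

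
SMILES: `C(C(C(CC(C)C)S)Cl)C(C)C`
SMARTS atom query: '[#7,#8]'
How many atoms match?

Check the 12 heavy atoms by environment: 10× C → no; 1× S → no; 1× Cl → no.
No environment satisfies the query, so 0 matching atoms.

0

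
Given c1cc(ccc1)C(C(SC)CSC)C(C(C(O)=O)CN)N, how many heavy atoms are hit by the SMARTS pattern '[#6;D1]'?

2

The query [#6;D1] means: carbon bonded to exactly one heavy atom.
Check the 21 heavy atoms by environment: 2× C (D2) → no; 5× C (D3) → no; 2× S (D2) → no; 2× C (D1) → match; 2× N (D1) → no; 1× c (aromatic, D3) → no; 5× c (aromatic, D2) → no; 2× O (D1) → no.
That gives 2 matching atoms.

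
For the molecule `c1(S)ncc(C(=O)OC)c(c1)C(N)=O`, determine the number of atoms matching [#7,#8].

5

The query [#7,#8] means: nitrogen or oxygen (comma = OR).
Check the 14 heavy atoms by environment: 1× n (aromatic) → match; 5× c (aromatic) → no; 3× C → no; 3× O → match; 1× S → no; 1× N → match.
Summing the matching environments: 1 + 3 + 1 = 5 matching atoms.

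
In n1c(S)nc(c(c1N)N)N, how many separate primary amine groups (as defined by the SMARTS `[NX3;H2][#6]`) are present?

[NX3;H2][#6] is the SMARTS for a primary amine: a trivalent nitrogen with two H attached to carbon.
The molecule carries 3 separate instances of a primary amino group (-NH2) meeting every constraint; each maps to a distinct set of atoms, giving 3 matches.

3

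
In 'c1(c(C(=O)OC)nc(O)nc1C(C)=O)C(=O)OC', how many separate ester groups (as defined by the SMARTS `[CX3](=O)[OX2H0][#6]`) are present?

2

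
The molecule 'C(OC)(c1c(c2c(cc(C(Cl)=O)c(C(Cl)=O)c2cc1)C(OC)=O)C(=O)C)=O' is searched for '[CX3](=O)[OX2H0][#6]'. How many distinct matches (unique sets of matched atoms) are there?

[CX3](=O)[OX2H0][#6] is the SMARTS for an ester: a carbonyl carbon bonded to an oxygen that is itself bonded to carbon (no H on that O).
The molecule carries 2 separate instances of a methyl-ester group (-C(=O)OCH3) meeting every constraint; each maps to a distinct set of atoms, giving 2 matches.

2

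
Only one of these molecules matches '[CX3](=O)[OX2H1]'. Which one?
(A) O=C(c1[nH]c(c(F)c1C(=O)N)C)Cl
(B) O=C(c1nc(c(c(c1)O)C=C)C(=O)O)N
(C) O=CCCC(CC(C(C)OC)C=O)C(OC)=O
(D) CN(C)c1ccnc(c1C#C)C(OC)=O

[CX3](=O)[OX2H1] describes an sp2 carbon double-bonded to O and single-bonded to an -OH oxygen (a carboxylic acid).
(A) has a primary amide (-C(=O)NH2) but the carbonyl is bonded to N, not to an -OH oxygen.
(B) contains a carboxylic acid group (-C(=O)OH), which satisfies every atom and bond constraint.
(C) has a methyl-ester group (-C(=O)OCH3) but the singly-bonded O has no H (OX2H0, not OX2H1).
(D) has a methyl-ester group (-C(=O)OCH3) but the singly-bonded O has no H (OX2H0, not OX2H1).
So the answer is (B).

B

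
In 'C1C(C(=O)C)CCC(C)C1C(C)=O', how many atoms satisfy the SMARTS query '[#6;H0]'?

2

Check the 13 heavy atoms by environment: 3× C (H1) → no; 3× C (H2) → no; 2× C (H0) → match; 2× O (H0) → no; 3× C (H3) → no.
That gives 2 matching atoms.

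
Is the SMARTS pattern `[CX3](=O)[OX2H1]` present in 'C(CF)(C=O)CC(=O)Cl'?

The pattern [CX3](=O)[OX2H1] describes an sp2 carbon double-bonded to O and single-bonded to an -OH oxygen — a carboxylic acid.
The closest candidate here is an acyl chloride (-C(=O)Cl), but the carbonyl is bonded to Cl, not to an -OH oxygen. No other fragment satisfies the full query, so there is no match.

No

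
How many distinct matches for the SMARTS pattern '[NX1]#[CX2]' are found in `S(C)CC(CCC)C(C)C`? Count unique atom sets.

0

[NX1]#[CX2] is the SMARTS for a nitrile: a nitrogen triple-bonded to a two-connected carbon.
No fragment in the molecule satisfies every constraint, giving 0 matches.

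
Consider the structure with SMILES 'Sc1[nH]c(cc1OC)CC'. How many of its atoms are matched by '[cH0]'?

3

The query [cH0] means: aromatic carbon with no attached hydrogen (substituted or ring-fusion).
Check the 10 heavy atoms by environment: 1× n (aromatic, H1) → no; 3× c (aromatic, H0) → match; 1× c (aromatic, H1) → no; 1× O (H0) → no; 2× C (H3) → no; 1× C (H2) → no; 1× S (H1) → no.
That gives 3 matching atoms.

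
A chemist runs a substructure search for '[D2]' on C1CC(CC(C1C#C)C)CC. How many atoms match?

The query [D2] means: atom with exactly two heavy-atom neighbours.
Check the 11 heavy atoms by environment: 3× C (D3) → no; 5× C (D2) → match; 3× C (D1) → no.
That gives 5 matching atoms.

5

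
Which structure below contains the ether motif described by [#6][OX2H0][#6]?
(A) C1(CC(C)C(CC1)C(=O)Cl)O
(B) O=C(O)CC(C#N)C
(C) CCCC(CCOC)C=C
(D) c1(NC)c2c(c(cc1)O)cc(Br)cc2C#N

[#6][OX2H0][#6] describes an aliphatic oxygen bridging two carbons with no H on the oxygen (an ether).
(A) has a hydroxyl group (-OH) but the oxygen has H1, not H0 bridging two carbons.
(B) has a carboxylic acid group (-C(=O)OH) but the -OH oxygen has H1; the =O is OX1, not OX2.
(C) contains a methoxy ether (-OCH3), which satisfies every atom and bond constraint.
(D) has a hydroxyl group (-OH) but the oxygen has H1, not H0 bridging two carbons.
So the answer is (C).

C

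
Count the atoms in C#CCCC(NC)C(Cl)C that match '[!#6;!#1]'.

The query [!#6;!#1] means: not carbon and not hydrogen — any heteroatom.
Check the 10 heavy atoms by environment: 8× C → no; 1× Cl → match; 1× N → match.
Summing the matching environments: 1 + 1 = 2 matching atoms.

2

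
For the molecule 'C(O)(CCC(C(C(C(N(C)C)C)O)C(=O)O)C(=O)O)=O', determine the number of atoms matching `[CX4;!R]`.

9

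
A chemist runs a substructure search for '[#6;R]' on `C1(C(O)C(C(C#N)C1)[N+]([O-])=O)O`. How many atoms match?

5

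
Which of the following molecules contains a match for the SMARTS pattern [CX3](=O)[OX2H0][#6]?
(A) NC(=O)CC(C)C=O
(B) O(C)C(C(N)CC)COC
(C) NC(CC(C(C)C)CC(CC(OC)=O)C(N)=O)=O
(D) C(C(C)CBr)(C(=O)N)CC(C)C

C

[CX3](=O)[OX2H0][#6] describes a carbonyl carbon bonded to an oxygen that is itself bonded to carbon (no H on that O) (an ester).
(A) has a primary amide (-C(=O)NH2) but the carbonyl is bonded to N, not to an O-C linkage.
(B) has a methoxy ether (-OCH3) but the ether oxygen is not adjacent to a C=O carbon.
(C) contains a methyl-ester group (-C(=O)OCH3), which satisfies every atom and bond constraint.
(D) has a primary amide (-C(=O)NH2) but the carbonyl is bonded to N, not to an O-C linkage.
So the answer is (C).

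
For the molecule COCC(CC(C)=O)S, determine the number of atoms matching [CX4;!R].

5

The query [CX4;!R] means: aliphatic carbon with four total connections, not in a ring.
Check the 9 heavy atoms by environment: 5× C (X4, acyclic) → match; 1× C (X3, acyclic) → no; 1× O (X1, acyclic) → no; 1× S (X2, acyclic) → no; 1× O (X2, acyclic) → no.
That gives 5 matching atoms.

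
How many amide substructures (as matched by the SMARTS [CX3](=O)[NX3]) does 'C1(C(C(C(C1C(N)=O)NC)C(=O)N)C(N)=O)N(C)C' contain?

[CX3](=O)[NX3] is the SMARTS for an amide: a carbonyl carbon bonded to a trivalent nitrogen.
The molecule carries 3 separate instances of a primary amide (-C(=O)NH2) meeting every constraint; each maps to a distinct set of atoms, giving 3 matches.

3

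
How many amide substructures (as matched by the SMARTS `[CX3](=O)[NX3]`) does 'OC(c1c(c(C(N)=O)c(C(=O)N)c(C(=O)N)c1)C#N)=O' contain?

[CX3](=O)[NX3] is the SMARTS for an amide: a carbonyl carbon bonded to a trivalent nitrogen.
The molecule carries 3 separate instances of a primary amide (-C(=O)NH2) meeting every constraint; each maps to a distinct set of atoms, giving 3 matches.

3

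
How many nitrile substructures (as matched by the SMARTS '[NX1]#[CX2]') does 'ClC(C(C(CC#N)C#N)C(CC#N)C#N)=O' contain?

4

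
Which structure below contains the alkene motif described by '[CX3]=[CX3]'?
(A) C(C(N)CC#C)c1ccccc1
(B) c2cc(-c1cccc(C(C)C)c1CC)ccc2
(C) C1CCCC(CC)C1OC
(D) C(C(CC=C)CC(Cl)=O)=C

[CX3]=[CX3] describes a non-aromatic C=C double bond between two sp2 carbons (an alkene).
(A) has an ethynyl group (-C#CH) but the C-C bond is a triple bond, not a double bond.
(B) has an ethyl group (-CH2CH3) but its C-C bond is a single bond between CX4 carbons, not CX3=CX3.
(C) has an ethyl group (-CH2CH3) but its C-C bond is a single bond between CX4 carbons, not CX3=CX3.
(D) contains a vinyl group (-CH=CH2), which satisfies every atom and bond constraint.
So the answer is (D).

D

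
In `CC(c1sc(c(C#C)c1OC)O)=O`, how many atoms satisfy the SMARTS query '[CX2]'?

The query [CX2] means: C with X2: aliphatic carbon with exactly 2 total connections.
Check the 13 heavy atoms by environment: 1× s (aromatic, X2) → no; 4× c (aromatic, X3) → no; 2× C (X2) → match; 1× C (X3) → no; 1× O (X1) → no; 2× C (X4) → no; 2× O (X2) → no.
That gives 2 matching atoms.

2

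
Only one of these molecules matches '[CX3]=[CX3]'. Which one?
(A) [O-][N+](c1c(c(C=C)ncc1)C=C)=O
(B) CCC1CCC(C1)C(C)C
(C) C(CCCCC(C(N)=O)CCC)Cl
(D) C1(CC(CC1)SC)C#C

[CX3]=[CX3] describes a non-aromatic C=C double bond between two sp2 carbons (an alkene).
(A) contains a vinyl group (-CH=CH2), which satisfies every atom and bond constraint.
(B) has an ethyl group (-CH2CH3) but its C-C bond is a single bond between CX4 carbons, not CX3=CX3.
(C) has an ethyl group (-CH2CH3) but its C-C bond is a single bond between CX4 carbons, not CX3=CX3.
(D) has an ethynyl group (-C#CH) but the C-C bond is a triple bond, not a double bond.
So the answer is (A).

A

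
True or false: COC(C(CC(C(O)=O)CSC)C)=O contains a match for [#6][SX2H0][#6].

The pattern [#6][SX2H0][#6] describes an aliphatic sulfur bridging two carbons with no H on the sulfur — a thioether.
The molecule carries a methylthio ether (-SCH3), whose atoms satisfy every constraint of the query, so the pattern matches.

True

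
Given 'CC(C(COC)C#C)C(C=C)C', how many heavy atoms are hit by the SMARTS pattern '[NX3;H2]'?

The query [NX3;H2] means: aliphatic N with 3 total connections, two of them H — an -NH2 nitrogen (amine or amide).
Check the 12 heavy atoms by environment: 1× C (H2, X4) → no; 3× C (H1, X4) → no; 3× C (H3, X4) → no; 1× C (H1, X3) → no; 1× C (H2, X3) → no; 1× O (H0, X2) → no; 1× C (H0, X2) → no; 1× C (H1, X2) → no.
No environment satisfies the query, so 0 matching atoms.

0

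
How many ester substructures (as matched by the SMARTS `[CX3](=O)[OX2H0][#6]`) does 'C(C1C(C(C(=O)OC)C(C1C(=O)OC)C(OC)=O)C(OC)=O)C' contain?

4

[CX3](=O)[OX2H0][#6] is the SMARTS for an ester: a carbonyl carbon bonded to an oxygen that is itself bonded to carbon (no H on that O).
The molecule carries 4 separate instances of a methyl-ester group (-C(=O)OCH3) meeting every constraint; each maps to a distinct set of atoms, giving 4 matches.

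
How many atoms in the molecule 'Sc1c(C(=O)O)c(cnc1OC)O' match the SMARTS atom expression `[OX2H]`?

2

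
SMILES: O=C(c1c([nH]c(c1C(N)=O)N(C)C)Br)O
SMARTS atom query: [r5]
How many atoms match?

5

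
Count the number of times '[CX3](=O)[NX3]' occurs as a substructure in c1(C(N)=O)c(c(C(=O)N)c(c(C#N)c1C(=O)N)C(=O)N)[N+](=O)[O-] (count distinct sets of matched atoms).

4

[CX3](=O)[NX3] is the SMARTS for an amide: a carbonyl carbon bonded to a trivalent nitrogen.
The molecule carries 4 separate instances of a primary amide (-C(=O)NH2) meeting every constraint; each maps to a distinct set of atoms, giving 4 matches.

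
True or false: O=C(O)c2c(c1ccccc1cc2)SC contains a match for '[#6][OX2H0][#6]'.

False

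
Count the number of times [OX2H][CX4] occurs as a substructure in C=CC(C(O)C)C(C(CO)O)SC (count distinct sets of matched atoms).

3

[OX2H][CX4] is the SMARTS for an aliphatic alcohol: a hydroxyl oxygen bound to an sp3 (X4) carbon.
The molecule carries 3 separate instances of a hydroxyl group (-OH) meeting every constraint; each maps to a distinct set of atoms, giving 3 matches.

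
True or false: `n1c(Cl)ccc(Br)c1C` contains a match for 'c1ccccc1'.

The pattern c1ccccc1 describes six aromatic carbons in a ring — a benzene ring.
The closest candidate here is a methyl group (-CH3), but no six-membered all-carbon aromatic ring is present. No other fragment satisfies the full query, so there is no match.

False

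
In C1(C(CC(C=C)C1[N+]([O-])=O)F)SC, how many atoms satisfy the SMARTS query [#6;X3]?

2

The query [#6;X3] means: any carbon (aromatic or not) with three total connections.
Check the 13 heavy atoms by environment: 6× C (X4) → no; 1× S (X2) → no; 1× F (X1) → no; 2× C (X3) → match; 1× N (charge +1, X3) → no; 1× O (charge -1, X1) → no; 1× O (X1) → no.
That gives 2 matching atoms.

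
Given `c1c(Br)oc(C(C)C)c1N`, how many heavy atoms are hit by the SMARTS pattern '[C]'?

3

The query [C] means: uppercase C matches aliphatic (non-aromatic) carbon only.
Check the 10 heavy atoms by environment: 1× o (aromatic) → no; 4× c (aromatic) → no; 3× C → match; 1× Br → no; 1× N → no.
That gives 3 matching atoms.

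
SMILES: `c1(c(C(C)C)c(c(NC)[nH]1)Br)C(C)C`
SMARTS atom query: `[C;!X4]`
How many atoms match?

0

The query [C;!X4] means: aliphatic carbon that does not have four total connections.
Check the 14 heavy atoms by environment: 1× n (aromatic, X3) → no; 4× c (aromatic, X3) → no; 7× C (X4) → no; 1× N (X3) → no; 1× Br (X1) → no.
No environment satisfies the query, so 0 matching atoms.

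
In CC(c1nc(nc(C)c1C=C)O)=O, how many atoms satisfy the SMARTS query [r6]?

6

The query [r6] means: r6 matches atoms in a six-membered ring.
Check the 13 heavy atoms by environment: 2× n (aromatic, in 6-ring) → match; 4× c (aromatic, in 6-ring) → match; 5× C (acyclic) → no; 2× O (acyclic) → no.
Summing the matching environments: 2 + 4 = 6 matching atoms.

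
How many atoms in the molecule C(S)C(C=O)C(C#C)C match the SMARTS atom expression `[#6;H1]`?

The query [#6;H1] means: any carbon bearing exactly one hydrogen.
Check the 9 heavy atoms by environment: 1× C (H2) → no; 4× C (H1) → match; 1× C (H3) → no; 1× S (H1) → no; 1× O (H0) → no; 1× C (H0) → no.
That gives 4 matching atoms.

4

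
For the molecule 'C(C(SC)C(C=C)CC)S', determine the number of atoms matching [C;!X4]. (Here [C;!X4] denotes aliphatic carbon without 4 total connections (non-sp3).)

2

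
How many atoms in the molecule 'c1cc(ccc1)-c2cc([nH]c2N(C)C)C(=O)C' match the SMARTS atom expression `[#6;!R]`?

4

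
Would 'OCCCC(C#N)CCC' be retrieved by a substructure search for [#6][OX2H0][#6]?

The pattern [#6][OX2H0][#6] describes an aliphatic oxygen bridging two carbons with no H on the oxygen — an ether.
The closest candidate here is a hydroxyl group (-OH), but the oxygen has H1, not H0 bridging two carbons. No other fragment satisfies the full query, so there is no match.

No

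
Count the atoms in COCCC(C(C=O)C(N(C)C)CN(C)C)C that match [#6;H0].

The query [#6;H0] means: any carbon with no attached hydrogen.
Check the 17 heavy atoms by environment: 3× C (H2) → no; 4× C (H1) → no; 2× N (H0) → no; 6× C (H3) → no; 2× O (H0) → no.
No environment satisfies the query, so 0 matching atoms.

0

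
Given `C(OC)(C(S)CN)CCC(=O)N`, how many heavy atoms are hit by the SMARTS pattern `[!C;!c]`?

5

The query [!C;!c] means: neither aliphatic nor aromatic carbon — same as [!#6].
Check the 12 heavy atoms by environment: 7× C → no; 2× O → match; 2× N → match; 1× S → match.
Summing the matching environments: 2 + 2 + 1 = 5 matching atoms.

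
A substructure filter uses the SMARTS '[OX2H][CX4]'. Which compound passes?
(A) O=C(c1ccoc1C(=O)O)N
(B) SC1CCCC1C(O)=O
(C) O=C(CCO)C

[OX2H][CX4] describes a hydroxyl oxygen bound to an sp3 (X4) carbon (an aliphatic alcohol).
(A) has a carboxylic acid group (-C(=O)OH) but the -OH is on a CX3 carbonyl carbon, not a CX4 carbon.
(B) has a carboxylic acid group (-C(=O)OH) but the -OH is on a CX3 carbonyl carbon, not a CX4 carbon.
(C) contains a hydroxyl group (-OH), which satisfies every atom and bond constraint.
So the answer is (C).

C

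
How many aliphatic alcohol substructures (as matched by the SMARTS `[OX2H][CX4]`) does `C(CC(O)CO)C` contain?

[OX2H][CX4] is the SMARTS for an aliphatic alcohol: a hydroxyl oxygen bound to an sp3 (X4) carbon.
The molecule carries 2 separate instances of a hydroxyl group (-OH) meeting every constraint; each maps to a distinct set of atoms, giving 2 matches.

2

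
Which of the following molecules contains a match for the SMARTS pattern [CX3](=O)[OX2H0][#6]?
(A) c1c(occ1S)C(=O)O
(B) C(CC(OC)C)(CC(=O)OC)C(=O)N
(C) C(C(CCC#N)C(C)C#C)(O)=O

B

[CX3](=O)[OX2H0][#6] describes a carbonyl carbon bonded to an oxygen that is itself bonded to carbon (no H on that O) (an ester).
(A) has a carboxylic acid group (-C(=O)OH) but the singly-bonded O carries H (OX2H1, not H0).
(B) contains a methyl-ester group (-C(=O)OCH3), which satisfies every atom and bond constraint.
(C) has a carboxylic acid group (-C(=O)OH) but the singly-bonded O carries H (OX2H1, not H0).
So the answer is (B).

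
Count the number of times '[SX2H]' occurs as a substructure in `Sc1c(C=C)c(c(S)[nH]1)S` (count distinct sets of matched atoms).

3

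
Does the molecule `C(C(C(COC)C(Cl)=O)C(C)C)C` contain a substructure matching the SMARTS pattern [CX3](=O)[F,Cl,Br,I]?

Yes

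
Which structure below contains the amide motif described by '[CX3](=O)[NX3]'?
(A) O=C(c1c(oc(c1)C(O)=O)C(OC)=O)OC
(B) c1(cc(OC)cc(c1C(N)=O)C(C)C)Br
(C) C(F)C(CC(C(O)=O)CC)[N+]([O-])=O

[CX3](=O)[NX3] describes a carbonyl carbon bonded to a trivalent nitrogen (an amide).
(A) has a carboxylic acid group (-C(=O)OH) but the carbonyl is bonded to O, not to an NX3 nitrogen.
(B) contains a primary amide (-C(=O)NH2), which satisfies every atom and bond constraint.
(C) has a carboxylic acid group (-C(=O)OH) but the carbonyl is bonded to O, not to an NX3 nitrogen.
So the answer is (B).

B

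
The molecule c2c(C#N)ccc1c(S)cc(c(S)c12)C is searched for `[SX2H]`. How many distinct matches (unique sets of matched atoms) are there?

2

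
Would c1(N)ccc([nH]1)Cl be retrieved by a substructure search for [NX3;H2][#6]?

Yes

The pattern [NX3;H2][#6] describes a trivalent nitrogen with two H attached to carbon — a primary amine.
The molecule carries a primary amino group (-NH2), whose atoms satisfy every constraint of the query, so the pattern matches.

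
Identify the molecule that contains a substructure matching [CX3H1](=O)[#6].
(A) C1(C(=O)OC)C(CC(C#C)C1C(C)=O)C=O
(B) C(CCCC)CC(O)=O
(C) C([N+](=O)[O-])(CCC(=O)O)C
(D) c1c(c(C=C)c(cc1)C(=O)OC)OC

A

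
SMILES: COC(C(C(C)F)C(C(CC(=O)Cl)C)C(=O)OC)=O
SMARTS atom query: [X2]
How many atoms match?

The query [X2] means: any atom with exactly two total connections (bonds + H).
Check the 19 heavy atoms by environment: 9× C (X4) → no; 1× F (X1) → no; 3× C (X3) → no; 3× O (X1) → no; 1× Cl (X1) → no; 2× O (X2) → match.
That gives 2 matching atoms.

2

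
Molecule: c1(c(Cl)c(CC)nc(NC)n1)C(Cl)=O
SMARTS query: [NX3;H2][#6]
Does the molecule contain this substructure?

The pattern [NX3;H2][#6] describes a trivalent nitrogen with two H attached to carbon — a primary amine.
The closest candidate here is an N-methylamino group (-NHCH3), but the nitrogen bears two carbons and only one H (H1), not H2. No other fragment satisfies the full query, so there is no match.

No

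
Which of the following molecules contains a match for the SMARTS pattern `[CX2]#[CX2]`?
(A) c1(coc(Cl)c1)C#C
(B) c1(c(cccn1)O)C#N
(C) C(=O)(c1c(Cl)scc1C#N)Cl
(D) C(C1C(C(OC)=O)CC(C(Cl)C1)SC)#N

A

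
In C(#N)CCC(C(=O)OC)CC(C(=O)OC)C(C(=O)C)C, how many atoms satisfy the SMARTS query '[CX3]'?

The query [CX3] means: C with X3: aliphatic carbon with exactly 3 total connections.
Check the 20 heavy atoms by environment: 10× C (X4) → no; 1× C (X2) → no; 1× N (X1) → no; 3× C (X3) → match; 3× O (X1) → no; 2× O (X2) → no.
That gives 3 matching atoms.

3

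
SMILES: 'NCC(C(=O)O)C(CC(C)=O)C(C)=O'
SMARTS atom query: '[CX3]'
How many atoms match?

The query [CX3] means: C with X3: aliphatic carbon with exactly 3 total connections.
Check the 14 heavy atoms by environment: 6× C (X4) → no; 3× C (X3) → match; 3× O (X1) → no; 1× O (X2) → no; 1× N (X3) → no.
That gives 3 matching atoms.

3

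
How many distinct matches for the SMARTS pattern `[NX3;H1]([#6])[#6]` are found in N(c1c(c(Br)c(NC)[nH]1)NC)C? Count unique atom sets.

[NX3;H1]([#6])[#6] is the SMARTS for a secondary amine: a trivalent nitrogen with one H, bonded to two carbons.
The molecule carries 3 separate instances of an N-methylamino group (-NHCH3) meeting every constraint; each maps to a distinct set of atoms, giving 3 matches.

3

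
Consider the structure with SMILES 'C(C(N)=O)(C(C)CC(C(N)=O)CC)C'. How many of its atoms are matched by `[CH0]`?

2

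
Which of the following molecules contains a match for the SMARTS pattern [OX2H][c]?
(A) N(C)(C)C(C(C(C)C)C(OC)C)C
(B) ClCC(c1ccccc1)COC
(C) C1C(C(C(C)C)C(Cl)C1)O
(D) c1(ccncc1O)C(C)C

D

[OX2H][c] describes a hydroxyl oxygen attached to an aromatic carbon (a phenol).
(A) has a methoxy ether (-OCH3) but the oxygen has H0, not H1.
(B) has a methoxy ether (-OCH3) but the oxygen has H0, not H1.
(C) has a hydroxyl group (-OH) but the -OH is on an aliphatic carbon, not an aromatic c.
(D) contains a hydroxyl group (-OH), which satisfies every atom and bond constraint.
So the answer is (D).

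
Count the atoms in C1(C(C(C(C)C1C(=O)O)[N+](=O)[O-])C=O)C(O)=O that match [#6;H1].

6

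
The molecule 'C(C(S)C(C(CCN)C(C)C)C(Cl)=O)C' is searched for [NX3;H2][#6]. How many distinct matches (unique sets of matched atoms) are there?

1

[NX3;H2][#6] is the SMARTS for a primary amine: a trivalent nitrogen with two H attached to carbon.
Exactly one fragment in the molecule meets all constraints, giving 1 match.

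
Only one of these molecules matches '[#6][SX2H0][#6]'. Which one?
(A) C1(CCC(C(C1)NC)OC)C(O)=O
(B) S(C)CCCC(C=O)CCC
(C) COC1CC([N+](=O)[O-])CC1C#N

B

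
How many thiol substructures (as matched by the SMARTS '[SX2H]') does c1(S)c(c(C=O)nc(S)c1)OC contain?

2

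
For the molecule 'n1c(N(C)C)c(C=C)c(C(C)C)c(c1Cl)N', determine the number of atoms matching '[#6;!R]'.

7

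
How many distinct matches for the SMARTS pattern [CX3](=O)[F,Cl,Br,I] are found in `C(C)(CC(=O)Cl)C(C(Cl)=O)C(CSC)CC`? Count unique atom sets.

[CX3](=O)[F,Cl,Br,I] is the SMARTS for an acyl halide: a carbonyl carbon bonded to a halogen.
The molecule carries 2 separate instances of an acyl chloride (-C(=O)Cl) meeting every constraint; each maps to a distinct set of atoms, giving 2 matches.

2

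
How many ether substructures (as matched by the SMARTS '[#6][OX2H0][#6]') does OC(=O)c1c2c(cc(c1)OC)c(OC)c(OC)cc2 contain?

3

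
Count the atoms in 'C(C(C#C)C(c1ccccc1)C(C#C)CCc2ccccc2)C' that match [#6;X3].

12

The query [#6;X3] means: any carbon (aromatic or not) with three total connections.
Check the 23 heavy atoms by environment: 7× C (X4) → no; 12× c (aromatic, X3) → match; 4× C (X2) → no.
That gives 12 matching atoms.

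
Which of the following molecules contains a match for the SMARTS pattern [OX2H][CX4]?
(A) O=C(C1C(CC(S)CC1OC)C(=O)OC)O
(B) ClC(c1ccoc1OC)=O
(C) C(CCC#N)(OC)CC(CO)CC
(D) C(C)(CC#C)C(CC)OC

[OX2H][CX4] describes a hydroxyl oxygen bound to an sp3 (X4) carbon (an aliphatic alcohol).
(A) has a carboxylic acid group (-C(=O)OH) but the -OH is on a CX3 carbonyl carbon, not a CX4 carbon.
(B) has a methoxy ether (-OCH3) but the oxygen has H0 (ether), not H1.
(C) contains a hydroxyl group (-OH), which satisfies every atom and bond constraint.
(D) has a methoxy ether (-OCH3) but the oxygen has H0 (ether), not H1.
So the answer is (C).

C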